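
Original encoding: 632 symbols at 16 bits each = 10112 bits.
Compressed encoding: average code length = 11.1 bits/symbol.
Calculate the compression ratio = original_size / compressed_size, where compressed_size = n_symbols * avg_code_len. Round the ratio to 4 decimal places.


original_size = n_symbols * orig_bits = 632 * 16 = 10112 bits
compressed_size = n_symbols * avg_code_len = 632 * 11.1 = 7015.2 bits
ratio = original_size / compressed_size = 10112 / 7015.2 = 1.4414

Compression ratio = 1.4414


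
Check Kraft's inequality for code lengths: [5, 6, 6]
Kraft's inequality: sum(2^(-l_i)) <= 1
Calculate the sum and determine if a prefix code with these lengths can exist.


Sum = 2^(-5) + 2^(-6) + 2^(-6)
    = 0.03125 + 0.015625 + 0.015625
    = 4/64 = 0.0625
Since 0.0625 <= 1, Kraft's inequality IS satisfied.
A prefix code with these lengths CAN exist.

Kraft sum = 0.0625. Satisfied.


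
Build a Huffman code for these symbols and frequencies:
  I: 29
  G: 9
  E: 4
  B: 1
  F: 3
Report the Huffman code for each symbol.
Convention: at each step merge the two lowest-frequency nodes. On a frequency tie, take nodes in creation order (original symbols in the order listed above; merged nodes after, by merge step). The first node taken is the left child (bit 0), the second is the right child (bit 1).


Huffman tree construction:
Step 1: Merge B(1) + F(3) = 4
Step 2: Merge E(4) + (B+F)(4) = 8
Step 3: Merge (E+(B+F))(8) + G(9) = 17
Step 4: Merge ((E+(B+F))+G)(17) + I(29) = 46
Read each symbol's code off the tree from the root (left child = 0, right child = 1).

Codes:
  I: 1 (length 1)
  G: 01 (length 2)
  E: 000 (length 3)
  B: 0010 (length 4)
  F: 0011 (length 4)
Average code length: 75/46 = 1.6304 bits/symbol


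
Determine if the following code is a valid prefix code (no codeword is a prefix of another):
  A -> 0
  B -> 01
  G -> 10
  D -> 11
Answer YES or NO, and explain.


Checking each pair (does one codeword prefix another?):
  A='0' vs B='01': prefix -- VIOLATION

NO -- this is NOT a valid prefix code. A (0) is a prefix of B (01).


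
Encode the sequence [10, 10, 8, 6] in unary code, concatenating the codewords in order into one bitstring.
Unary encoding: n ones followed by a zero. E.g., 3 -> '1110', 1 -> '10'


Encode each number as n ones followed by a terminating 0:
  10 -> 11111111110 (11 bits)
  10 -> 11111111110 (11 bits)
  8 -> 111111110 (9 bits)
  6 -> 1111110 (7 bits)
Total length = 11 + 11 + 9 + 7 = 38 bits.

Unary([10, 10, 8, 6]) = 11111111110111111111101111111101111110 (38 bits)


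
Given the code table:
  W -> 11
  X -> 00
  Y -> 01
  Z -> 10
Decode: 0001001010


Decoding:
00 -> X
01 -> Y
00 -> X
10 -> Z
10 -> Z


Result: XYXZZ


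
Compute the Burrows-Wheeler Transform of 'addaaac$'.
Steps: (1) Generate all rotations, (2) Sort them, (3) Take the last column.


Rotations (sorted):
  0: $addaaac -> last char: c
  1: aaac$add -> last char: d
  2: aac$adda -> last char: a
  3: ac$addaa -> last char: a
  4: addaaac$ -> last char: $
  5: c$addaaa -> last char: a
  6: daaac$ad -> last char: d
  7: ddaaac$a -> last char: a


BWT = cdaa$ada


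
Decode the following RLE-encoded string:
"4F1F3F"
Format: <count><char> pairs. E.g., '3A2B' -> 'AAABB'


Expanding each <count><char> pair:
  4F -> 'FFFF'
  1F -> 'F'
  3F -> 'FFF'

Decoded = FFFFFFFF


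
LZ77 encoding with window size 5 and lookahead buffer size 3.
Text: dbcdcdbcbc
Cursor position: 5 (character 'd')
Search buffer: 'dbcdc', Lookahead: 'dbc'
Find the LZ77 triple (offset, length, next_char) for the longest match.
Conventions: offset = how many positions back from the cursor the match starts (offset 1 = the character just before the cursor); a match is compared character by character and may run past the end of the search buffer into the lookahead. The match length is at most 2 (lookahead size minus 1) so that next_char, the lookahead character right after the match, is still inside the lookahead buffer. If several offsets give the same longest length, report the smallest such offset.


Try each offset into the search buffer:
  offset=1 (pos 4, char 'c'): match length 0
  offset=2 (pos 3, char 'd'): match length 1
  offset=3 (pos 2, char 'c'): match length 0
  offset=4 (pos 1, char 'b'): match length 0
  offset=5 (pos 0, char 'd'): match length 2
Longest match has length 2 at offset 5.
next_char = character at position 5 + 2 = 7 -> 'c'

Best match: offset=5, length=2 (matching 'db' starting at position 0)
LZ77 triple: (5, 2, 'c')


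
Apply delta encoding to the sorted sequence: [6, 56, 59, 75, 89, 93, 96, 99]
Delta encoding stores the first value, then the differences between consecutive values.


First value: 6
Deltas:
  56 - 6 = 50
  59 - 56 = 3
  75 - 59 = 16
  89 - 75 = 14
  93 - 89 = 4
  96 - 93 = 3
  99 - 96 = 3


Delta encoded: [6, 50, 3, 16, 14, 4, 3, 3]


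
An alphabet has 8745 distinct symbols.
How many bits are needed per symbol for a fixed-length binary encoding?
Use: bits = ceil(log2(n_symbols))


log2(8745) = 13.0942
Bracket: 2^13 = 8192 < 8745 <= 2^14 = 16384
So ceil(log2(8745)) = 14

bits = ceil(log2(8745)) = ceil(13.0942) = 14 bits


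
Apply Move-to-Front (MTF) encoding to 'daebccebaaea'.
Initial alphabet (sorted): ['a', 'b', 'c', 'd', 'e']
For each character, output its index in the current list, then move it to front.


MTF encoding:
'd': index 3 in ['a', 'b', 'c', 'd', 'e'] -> ['d', 'a', 'b', 'c', 'e']
'a': index 1 in ['d', 'a', 'b', 'c', 'e'] -> ['a', 'd', 'b', 'c', 'e']
'e': index 4 in ['a', 'd', 'b', 'c', 'e'] -> ['e', 'a', 'd', 'b', 'c']
'b': index 3 in ['e', 'a', 'd', 'b', 'c'] -> ['b', 'e', 'a', 'd', 'c']
'c': index 4 in ['b', 'e', 'a', 'd', 'c'] -> ['c', 'b', 'e', 'a', 'd']
'c': index 0 in ['c', 'b', 'e', 'a', 'd'] -> ['c', 'b', 'e', 'a', 'd']
'e': index 2 in ['c', 'b', 'e', 'a', 'd'] -> ['e', 'c', 'b', 'a', 'd']
'b': index 2 in ['e', 'c', 'b', 'a', 'd'] -> ['b', 'e', 'c', 'a', 'd']
'a': index 3 in ['b', 'e', 'c', 'a', 'd'] -> ['a', 'b', 'e', 'c', 'd']
'a': index 0 in ['a', 'b', 'e', 'c', 'd'] -> ['a', 'b', 'e', 'c', 'd']
'e': index 2 in ['a', 'b', 'e', 'c', 'd'] -> ['e', 'a', 'b', 'c', 'd']
'a': index 1 in ['e', 'a', 'b', 'c', 'd'] -> ['a', 'e', 'b', 'c', 'd']


Output: [3, 1, 4, 3, 4, 0, 2, 2, 3, 0, 2, 1]


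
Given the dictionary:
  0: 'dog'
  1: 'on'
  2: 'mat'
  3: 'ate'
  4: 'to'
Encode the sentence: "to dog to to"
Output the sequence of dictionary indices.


Look up each word in the dictionary:
  'to' -> 4
  'dog' -> 0
  'to' -> 4
  'to' -> 4

Encoded: [4, 0, 4, 4]


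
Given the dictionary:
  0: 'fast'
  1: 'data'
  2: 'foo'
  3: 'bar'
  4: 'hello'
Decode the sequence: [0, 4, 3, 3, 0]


Look up each index in the dictionary:
  0 -> 'fast'
  4 -> 'hello'
  3 -> 'bar'
  3 -> 'bar'
  0 -> 'fast'

Decoded: "fast hello bar bar fast"


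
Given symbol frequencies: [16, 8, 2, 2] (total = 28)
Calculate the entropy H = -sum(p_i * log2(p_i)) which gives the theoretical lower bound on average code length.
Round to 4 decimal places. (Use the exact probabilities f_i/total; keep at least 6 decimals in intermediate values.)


Per-symbol terms -p_i * log2(p_i) with p_i = f_i/28:
  p = 16/28 = 0.571429: log2(p) = -0.807355, -p*log2(p) = 0.461346
  p = 8/28 = 0.285714: log2(p) = -1.807355, -p*log2(p) = 0.516387
  p = 2/28 = 0.071429: log2(p) = -3.807355, -p*log2(p) = 0.271954
  p = 2/28 = 0.071429: log2(p) = -3.807355, -p*log2(p) = 0.271954
H = 0.461346 + 0.516387 + 0.271954 + 0.271954 = 1.521641

H = 1.5216 bits/symbol


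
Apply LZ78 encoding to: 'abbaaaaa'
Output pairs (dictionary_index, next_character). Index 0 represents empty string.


LZ78 encoding steps:
Dictionary: {0: ''}
Step 1: w='' (idx 0), next='a' -> output (0, 'a'), add 'a' as idx 1
Step 2: w='' (idx 0), next='b' -> output (0, 'b'), add 'b' as idx 2
Step 3: w='b' (idx 2), next='a' -> output (2, 'a'), add 'ba' as idx 3
Step 4: w='a' (idx 1), next='a' -> output (1, 'a'), add 'aa' as idx 4
Step 5: w='aa' (idx 4), end of input -> output (4, '')


Encoded: [(0, 'a'), (0, 'b'), (2, 'a'), (1, 'a'), (4, '')]


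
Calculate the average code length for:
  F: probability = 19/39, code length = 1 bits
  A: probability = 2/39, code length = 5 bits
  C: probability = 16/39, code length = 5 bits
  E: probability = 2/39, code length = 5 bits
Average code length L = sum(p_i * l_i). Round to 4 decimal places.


Weighted contributions p_i * l_i:
  F: (19/39) * 1 = 19/39
  A: (2/39) * 5 = 10/39
  C: (16/39) * 5 = 80/39
  E: (2/39) * 5 = 10/39
Sum = (19 + 10 + 80 + 10)/39 = 119/39

L = 119/39 = 3.0513 bits/symbol


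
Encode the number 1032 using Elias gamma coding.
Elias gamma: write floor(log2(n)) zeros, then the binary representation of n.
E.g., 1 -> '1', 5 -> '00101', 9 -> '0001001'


num_bits = floor(log2(1032)) + 1 = 11
leading_zeros = num_bits - 1 = 10
binary(1032) = 10000001000

Elias gamma(1032) = '0000000000' + '10000001000' = 000000000010000001000 (21 bits)


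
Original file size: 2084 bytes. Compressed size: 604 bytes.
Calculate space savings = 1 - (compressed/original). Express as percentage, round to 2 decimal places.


ratio = compressed/original = 604/2084 = 0.289827
savings = 1 - ratio = 1 - 0.289827 = 0.710173
as a percentage: 0.710173 * 100 = 71.02%

Space savings = 1 - 604/2084 = 71.02%


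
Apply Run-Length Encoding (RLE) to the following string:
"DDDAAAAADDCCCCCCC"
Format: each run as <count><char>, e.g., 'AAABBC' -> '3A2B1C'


Scanning runs left to right:
  i=0: run of 'D' x 3 -> '3D'
  i=3: run of 'A' x 5 -> '5A'
  i=8: run of 'D' x 2 -> '2D'
  i=10: run of 'C' x 7 -> '7C'

RLE = 3D5A2D7C


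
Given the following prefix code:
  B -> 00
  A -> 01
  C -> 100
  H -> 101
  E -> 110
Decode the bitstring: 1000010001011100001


Decoding step by step:
Bits 100 -> C
Bits 00 -> B
Bits 100 -> C
Bits 01 -> A
Bits 01 -> A
Bits 110 -> E
Bits 00 -> B
Bits 01 -> A


Decoded message: CBCAAEBA


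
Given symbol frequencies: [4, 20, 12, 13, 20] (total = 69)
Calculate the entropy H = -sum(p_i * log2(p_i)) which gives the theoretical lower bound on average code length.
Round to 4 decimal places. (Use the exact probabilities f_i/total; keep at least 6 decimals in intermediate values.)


Per-symbol terms -p_i * log2(p_i) with p_i = f_i/69:
  p = 4/69 = 0.057971: log2(p) = -4.108524, -p*log2(p) = 0.238175
  p = 20/69 = 0.289855: log2(p) = -1.786596, -p*log2(p) = 0.517854
  p = 12/69 = 0.173913: log2(p) = -2.523562, -p*log2(p) = 0.438880
  p = 13/69 = 0.188406: log2(p) = -2.408085, -p*log2(p) = 0.453697
  p = 20/69 = 0.289855: log2(p) = -1.786596, -p*log2(p) = 0.517854
H = 0.238175 + 0.517854 + 0.438880 + 0.453697 + 0.517854 = 2.166460

H = 2.1665 bits/symbol


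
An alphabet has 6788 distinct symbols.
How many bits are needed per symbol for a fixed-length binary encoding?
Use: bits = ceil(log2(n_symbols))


log2(6788) = 12.7288
Bracket: 2^12 = 4096 < 6788 <= 2^13 = 8192
So ceil(log2(6788)) = 13

bits = ceil(log2(6788)) = ceil(12.7288) = 13 bits


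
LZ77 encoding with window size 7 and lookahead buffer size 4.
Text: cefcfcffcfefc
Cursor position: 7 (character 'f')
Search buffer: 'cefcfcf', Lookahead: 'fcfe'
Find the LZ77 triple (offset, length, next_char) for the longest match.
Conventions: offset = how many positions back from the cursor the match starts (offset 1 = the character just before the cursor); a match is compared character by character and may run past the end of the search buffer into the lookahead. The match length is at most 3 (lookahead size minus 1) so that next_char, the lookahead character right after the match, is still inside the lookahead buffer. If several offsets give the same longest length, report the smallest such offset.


Try each offset into the search buffer:
  offset=1 (pos 6, char 'f'): match length 1
  offset=2 (pos 5, char 'c'): match length 0
  offset=3 (pos 4, char 'f'): match length 3
  offset=4 (pos 3, char 'c'): match length 0
  offset=5 (pos 2, char 'f'): match length 3
  offset=6 (pos 1, char 'e'): match length 0
  offset=7 (pos 0, char 'c'): match length 0
Longest match has length 3, found at offsets 3, 5; take the smallest, offset 3.
next_char = character at position 7 + 3 = 10 -> 'e'

Best match: offset=3, length=3 (matching 'fcf' starting at position 4)
LZ77 triple: (3, 3, 'e')


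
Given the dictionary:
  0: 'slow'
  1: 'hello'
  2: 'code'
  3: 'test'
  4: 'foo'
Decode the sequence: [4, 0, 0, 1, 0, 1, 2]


Look up each index in the dictionary:
  4 -> 'foo'
  0 -> 'slow'
  0 -> 'slow'
  1 -> 'hello'
  0 -> 'slow'
  1 -> 'hello'
  2 -> 'code'

Decoded: "foo slow slow hello slow hello code"


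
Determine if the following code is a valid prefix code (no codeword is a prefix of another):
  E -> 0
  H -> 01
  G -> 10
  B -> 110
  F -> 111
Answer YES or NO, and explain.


Checking each pair (does one codeword prefix another?):
  E='0' vs H='01': prefix -- VIOLATION

NO -- this is NOT a valid prefix code. E (0) is a prefix of H (01).


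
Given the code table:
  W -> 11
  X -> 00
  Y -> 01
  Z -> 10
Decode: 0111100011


Decoding:
01 -> Y
11 -> W
10 -> Z
00 -> X
11 -> W


Result: YWZXW


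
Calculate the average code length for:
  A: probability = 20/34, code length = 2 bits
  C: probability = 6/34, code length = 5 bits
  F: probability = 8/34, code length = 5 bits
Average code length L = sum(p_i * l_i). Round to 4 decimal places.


Weighted contributions p_i * l_i:
  A: (20/34) * 2 = 40/34
  C: (6/34) * 5 = 30/34
  F: (8/34) * 5 = 40/34
Sum = (40 + 30 + 40)/34 = 110/34

L = 110/34 = 3.2353 bits/symbol


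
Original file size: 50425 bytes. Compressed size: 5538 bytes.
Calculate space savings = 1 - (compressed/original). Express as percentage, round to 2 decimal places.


ratio = compressed/original = 5538/50425 = 0.109826
savings = 1 - ratio = 1 - 0.109826 = 0.890174
as a percentage: 0.890174 * 100 = 89.02%

Space savings = 1 - 5538/50425 = 89.02%


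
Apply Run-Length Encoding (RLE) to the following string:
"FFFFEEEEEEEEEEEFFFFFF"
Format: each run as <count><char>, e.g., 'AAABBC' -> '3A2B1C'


Scanning runs left to right:
  i=0: run of 'F' x 4 -> '4F'
  i=4: run of 'E' x 11 -> '11E'
  i=15: run of 'F' x 6 -> '6F'

RLE = 4F11E6F


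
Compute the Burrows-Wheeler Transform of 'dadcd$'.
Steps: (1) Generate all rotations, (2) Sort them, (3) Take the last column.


Rotations (sorted):
  0: $dadcd -> last char: d
  1: adcd$d -> last char: d
  2: cd$dad -> last char: d
  3: d$dadc -> last char: c
  4: dadcd$ -> last char: $
  5: dcd$da -> last char: a


BWT = dddc$a


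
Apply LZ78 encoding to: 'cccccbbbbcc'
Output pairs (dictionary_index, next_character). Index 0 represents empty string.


LZ78 encoding steps:
Dictionary: {0: ''}
Step 1: w='' (idx 0), next='c' -> output (0, 'c'), add 'c' as idx 1
Step 2: w='c' (idx 1), next='c' -> output (1, 'c'), add 'cc' as idx 2
Step 3: w='cc' (idx 2), next='b' -> output (2, 'b'), add 'ccb' as idx 3
Step 4: w='' (idx 0), next='b' -> output (0, 'b'), add 'b' as idx 4
Step 5: w='b' (idx 4), next='b' -> output (4, 'b'), add 'bb' as idx 5
Step 6: w='cc' (idx 2), end of input -> output (2, '')


Encoded: [(0, 'c'), (1, 'c'), (2, 'b'), (0, 'b'), (4, 'b'), (2, '')]


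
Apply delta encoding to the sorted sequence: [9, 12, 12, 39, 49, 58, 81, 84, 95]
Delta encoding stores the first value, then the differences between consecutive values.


First value: 9
Deltas:
  12 - 9 = 3
  12 - 12 = 0
  39 - 12 = 27
  49 - 39 = 10
  58 - 49 = 9
  81 - 58 = 23
  84 - 81 = 3
  95 - 84 = 11


Delta encoded: [9, 3, 0, 27, 10, 9, 23, 3, 11]


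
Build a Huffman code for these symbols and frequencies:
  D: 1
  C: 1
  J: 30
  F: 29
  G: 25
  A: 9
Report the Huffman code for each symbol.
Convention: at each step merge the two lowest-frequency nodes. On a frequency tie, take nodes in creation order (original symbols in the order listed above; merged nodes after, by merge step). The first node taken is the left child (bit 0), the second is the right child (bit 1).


Huffman tree construction:
Step 1: Merge D(1) + C(1) = 2
Step 2: Merge (D+C)(2) + A(9) = 11
Step 3: Merge ((D+C)+A)(11) + G(25) = 36
Step 4: Merge F(29) + J(30) = 59
Step 5: Merge (((D+C)+A)+G)(36) + (F+J)(59) = 95
Read each symbol's code off the tree from the root (left child = 0, right child = 1).

Codes:
  D: 0000 (length 4)
  C: 0001 (length 4)
  J: 11 (length 2)
  F: 10 (length 2)
  G: 01 (length 2)
  A: 001 (length 3)
Average code length: 203/95 = 2.1368 bits/symbol


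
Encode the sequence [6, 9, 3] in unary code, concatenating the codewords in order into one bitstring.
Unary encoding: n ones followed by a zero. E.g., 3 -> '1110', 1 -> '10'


Encode each number as n ones followed by a terminating 0:
  6 -> 1111110 (7 bits)
  9 -> 1111111110 (10 bits)
  3 -> 1110 (4 bits)
Total length = 7 + 10 + 4 = 21 bits.

Unary([6, 9, 3]) = 111111011111111101110 (21 bits)


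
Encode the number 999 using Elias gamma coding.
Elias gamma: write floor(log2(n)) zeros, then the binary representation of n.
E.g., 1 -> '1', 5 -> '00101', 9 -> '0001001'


num_bits = floor(log2(999)) + 1 = 10
leading_zeros = num_bits - 1 = 9
binary(999) = 1111100111

Elias gamma(999) = '000000000' + '1111100111' = 0000000001111100111 (19 bits)


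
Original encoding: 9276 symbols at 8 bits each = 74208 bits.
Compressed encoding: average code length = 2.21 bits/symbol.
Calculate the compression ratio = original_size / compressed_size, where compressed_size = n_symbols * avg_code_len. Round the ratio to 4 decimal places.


original_size = n_symbols * orig_bits = 9276 * 8 = 74208 bits
compressed_size = n_symbols * avg_code_len = 9276 * 2.21 = 20499.96 bits
ratio = original_size / compressed_size = 74208 / 20499.96 = 3.6199

Compression ratio = 3.6199


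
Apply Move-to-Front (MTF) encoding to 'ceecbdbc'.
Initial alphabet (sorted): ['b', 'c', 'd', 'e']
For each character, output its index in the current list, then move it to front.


MTF encoding:
'c': index 1 in ['b', 'c', 'd', 'e'] -> ['c', 'b', 'd', 'e']
'e': index 3 in ['c', 'b', 'd', 'e'] -> ['e', 'c', 'b', 'd']
'e': index 0 in ['e', 'c', 'b', 'd'] -> ['e', 'c', 'b', 'd']
'c': index 1 in ['e', 'c', 'b', 'd'] -> ['c', 'e', 'b', 'd']
'b': index 2 in ['c', 'e', 'b', 'd'] -> ['b', 'c', 'e', 'd']
'd': index 3 in ['b', 'c', 'e', 'd'] -> ['d', 'b', 'c', 'e']
'b': index 1 in ['d', 'b', 'c', 'e'] -> ['b', 'd', 'c', 'e']
'c': index 2 in ['b', 'd', 'c', 'e'] -> ['c', 'b', 'd', 'e']


Output: [1, 3, 0, 1, 2, 3, 1, 2]


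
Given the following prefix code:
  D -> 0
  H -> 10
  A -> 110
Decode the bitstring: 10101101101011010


Decoding step by step:
Bits 10 -> H
Bits 10 -> H
Bits 110 -> A
Bits 110 -> A
Bits 10 -> H
Bits 110 -> A
Bits 10 -> H


Decoded message: HHAAHAH


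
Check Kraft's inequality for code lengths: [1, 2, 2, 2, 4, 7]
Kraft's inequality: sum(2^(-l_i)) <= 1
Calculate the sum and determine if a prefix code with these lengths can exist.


Sum = 2^(-1) + 2^(-2) + 2^(-2) + 2^(-2) + 2^(-4) + 2^(-7)
    = 0.5 + 0.25 + 0.25 + 0.25 + 0.0625 + 0.0078125
    = 169/128 = 1.3203125
Since 1.3203125 > 1, Kraft's inequality is NOT satisfied.
A prefix code with these lengths CANNOT exist.

Kraft sum = 1.3203125. Not satisfied.


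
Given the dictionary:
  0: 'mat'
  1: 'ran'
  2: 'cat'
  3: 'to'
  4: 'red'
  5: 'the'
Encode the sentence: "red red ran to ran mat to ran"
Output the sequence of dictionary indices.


Look up each word in the dictionary:
  'red' -> 4
  'red' -> 4
  'ran' -> 1
  'to' -> 3
  'ran' -> 1
  'mat' -> 0
  'to' -> 3
  'ran' -> 1

Encoded: [4, 4, 1, 3, 1, 0, 3, 1]


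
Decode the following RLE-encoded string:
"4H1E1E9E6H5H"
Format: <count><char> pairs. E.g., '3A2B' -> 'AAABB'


Expanding each <count><char> pair:
  4H -> 'HHHH'
  1E -> 'E'
  1E -> 'E'
  9E -> 'EEEEEEEEE'
  6H -> 'HHHHHH'
  5H -> 'HHHHH'

Decoded = HHHHEEEEEEEEEEEHHHHHHHHHHH


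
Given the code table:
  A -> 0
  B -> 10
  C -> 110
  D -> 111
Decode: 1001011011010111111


Decoding:
10 -> B
0 -> A
10 -> B
110 -> C
110 -> C
10 -> B
111 -> D
111 -> D


Result: BABCCBDD


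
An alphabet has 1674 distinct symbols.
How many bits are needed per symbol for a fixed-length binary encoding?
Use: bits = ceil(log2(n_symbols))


log2(1674) = 10.7091
Bracket: 2^10 = 1024 < 1674 <= 2^11 = 2048
So ceil(log2(1674)) = 11

bits = ceil(log2(1674)) = ceil(10.7091) = 11 bits


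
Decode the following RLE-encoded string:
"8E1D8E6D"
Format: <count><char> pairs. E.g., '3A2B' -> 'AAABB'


Expanding each <count><char> pair:
  8E -> 'EEEEEEEE'
  1D -> 'D'
  8E -> 'EEEEEEEE'
  6D -> 'DDDDDD'

Decoded = EEEEEEEEDEEEEEEEEDDDDDD


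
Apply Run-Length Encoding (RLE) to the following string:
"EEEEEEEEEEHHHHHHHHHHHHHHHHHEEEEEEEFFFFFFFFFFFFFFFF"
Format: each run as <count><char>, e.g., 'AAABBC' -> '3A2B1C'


Scanning runs left to right:
  i=0: run of 'E' x 10 -> '10E'
  i=10: run of 'H' x 17 -> '17H'
  i=27: run of 'E' x 7 -> '7E'
  i=34: run of 'F' x 16 -> '16F'

RLE = 10E17H7E16F


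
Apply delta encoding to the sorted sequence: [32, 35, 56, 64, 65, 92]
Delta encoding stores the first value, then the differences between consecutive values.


First value: 32
Deltas:
  35 - 32 = 3
  56 - 35 = 21
  64 - 56 = 8
  65 - 64 = 1
  92 - 65 = 27


Delta encoded: [32, 3, 21, 8, 1, 27]


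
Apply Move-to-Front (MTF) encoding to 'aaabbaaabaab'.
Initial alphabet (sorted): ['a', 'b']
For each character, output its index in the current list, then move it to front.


MTF encoding:
'a': index 0 in ['a', 'b'] -> ['a', 'b']
'a': index 0 in ['a', 'b'] -> ['a', 'b']
'a': index 0 in ['a', 'b'] -> ['a', 'b']
'b': index 1 in ['a', 'b'] -> ['b', 'a']
'b': index 0 in ['b', 'a'] -> ['b', 'a']
'a': index 1 in ['b', 'a'] -> ['a', 'b']
'a': index 0 in ['a', 'b'] -> ['a', 'b']
'a': index 0 in ['a', 'b'] -> ['a', 'b']
'b': index 1 in ['a', 'b'] -> ['b', 'a']
'a': index 1 in ['b', 'a'] -> ['a', 'b']
'a': index 0 in ['a', 'b'] -> ['a', 'b']
'b': index 1 in ['a', 'b'] -> ['b', 'a']


Output: [0, 0, 0, 1, 0, 1, 0, 0, 1, 1, 0, 1]


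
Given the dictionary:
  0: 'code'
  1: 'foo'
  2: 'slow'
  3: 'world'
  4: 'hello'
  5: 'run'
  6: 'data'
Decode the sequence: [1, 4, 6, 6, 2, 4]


Look up each index in the dictionary:
  1 -> 'foo'
  4 -> 'hello'
  6 -> 'data'
  6 -> 'data'
  2 -> 'slow'
  4 -> 'hello'

Decoded: "foo hello data data slow hello"


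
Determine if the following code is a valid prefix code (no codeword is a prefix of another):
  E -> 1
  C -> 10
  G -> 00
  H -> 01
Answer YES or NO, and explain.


Checking each pair (does one codeword prefix another?):
  E='1' vs C='10': prefix -- VIOLATION

NO -- this is NOT a valid prefix code. E (1) is a prefix of C (10).


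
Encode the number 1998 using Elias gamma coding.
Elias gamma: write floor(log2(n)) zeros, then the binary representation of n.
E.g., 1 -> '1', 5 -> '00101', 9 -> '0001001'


num_bits = floor(log2(1998)) + 1 = 11
leading_zeros = num_bits - 1 = 10
binary(1998) = 11111001110

Elias gamma(1998) = '0000000000' + '11111001110' = 000000000011111001110 (21 bits)


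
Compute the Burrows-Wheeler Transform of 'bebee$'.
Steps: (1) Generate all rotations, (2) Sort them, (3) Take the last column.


Rotations (sorted):
  0: $bebee -> last char: e
  1: bebee$ -> last char: $
  2: bee$be -> last char: e
  3: e$bebe -> last char: e
  4: ebee$b -> last char: b
  5: ee$beb -> last char: b


BWT = e$eebb


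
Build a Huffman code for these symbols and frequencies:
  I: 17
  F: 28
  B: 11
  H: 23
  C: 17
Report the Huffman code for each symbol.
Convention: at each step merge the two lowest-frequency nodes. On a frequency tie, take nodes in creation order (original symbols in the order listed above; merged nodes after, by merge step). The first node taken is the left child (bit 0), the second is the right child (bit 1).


Huffman tree construction:
Step 1: Merge B(11) + I(17) = 28
Step 2: Merge C(17) + H(23) = 40
Step 3: Merge F(28) + (B+I)(28) = 56
Step 4: Merge (C+H)(40) + (F+(B+I))(56) = 96
Read each symbol's code off the tree from the root (left child = 0, right child = 1).

Codes:
  I: 111 (length 3)
  F: 10 (length 2)
  B: 110 (length 3)
  H: 01 (length 2)
  C: 00 (length 2)
Average code length: 220/96 = 2.2917 bits/symbol


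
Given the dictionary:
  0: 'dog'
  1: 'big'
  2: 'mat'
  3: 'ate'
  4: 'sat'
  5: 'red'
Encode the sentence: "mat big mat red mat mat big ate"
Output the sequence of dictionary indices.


Look up each word in the dictionary:
  'mat' -> 2
  'big' -> 1
  'mat' -> 2
  'red' -> 5
  'mat' -> 2
  'mat' -> 2
  'big' -> 1
  'ate' -> 3

Encoded: [2, 1, 2, 5, 2, 2, 1, 3]


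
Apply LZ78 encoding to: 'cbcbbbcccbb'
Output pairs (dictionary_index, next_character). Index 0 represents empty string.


LZ78 encoding steps:
Dictionary: {0: ''}
Step 1: w='' (idx 0), next='c' -> output (0, 'c'), add 'c' as idx 1
Step 2: w='' (idx 0), next='b' -> output (0, 'b'), add 'b' as idx 2
Step 3: w='c' (idx 1), next='b' -> output (1, 'b'), add 'cb' as idx 3
Step 4: w='b' (idx 2), next='b' -> output (2, 'b'), add 'bb' as idx 4
Step 5: w='c' (idx 1), next='c' -> output (1, 'c'), add 'cc' as idx 5
Step 6: w='cb' (idx 3), next='b' -> output (3, 'b'), add 'cbb' as idx 6


Encoded: [(0, 'c'), (0, 'b'), (1, 'b'), (2, 'b'), (1, 'c'), (3, 'b')]


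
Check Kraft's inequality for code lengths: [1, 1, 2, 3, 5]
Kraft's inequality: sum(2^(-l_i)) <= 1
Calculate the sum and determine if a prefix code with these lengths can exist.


Sum = 2^(-1) + 2^(-1) + 2^(-2) + 2^(-3) + 2^(-5)
    = 0.5 + 0.5 + 0.25 + 0.125 + 0.03125
    = 45/32 = 1.40625
Since 1.40625 > 1, Kraft's inequality is NOT satisfied.
A prefix code with these lengths CANNOT exist.

Kraft sum = 1.40625. Not satisfied.


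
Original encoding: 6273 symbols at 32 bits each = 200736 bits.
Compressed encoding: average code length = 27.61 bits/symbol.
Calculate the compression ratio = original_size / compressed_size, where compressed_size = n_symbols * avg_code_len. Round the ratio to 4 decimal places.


original_size = n_symbols * orig_bits = 6273 * 32 = 200736 bits
compressed_size = n_symbols * avg_code_len = 6273 * 27.61 = 173197.53 bits
ratio = original_size / compressed_size = 200736 / 173197.53 = 1.159

Compression ratio = 1.159


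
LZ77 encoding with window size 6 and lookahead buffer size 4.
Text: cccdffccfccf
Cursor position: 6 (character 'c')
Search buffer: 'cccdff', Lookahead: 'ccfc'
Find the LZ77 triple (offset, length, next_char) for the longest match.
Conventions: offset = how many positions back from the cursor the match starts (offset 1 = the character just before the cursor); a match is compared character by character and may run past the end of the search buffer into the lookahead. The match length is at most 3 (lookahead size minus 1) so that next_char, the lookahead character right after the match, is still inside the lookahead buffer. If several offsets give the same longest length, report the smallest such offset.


Try each offset into the search buffer:
  offset=1 (pos 5, char 'f'): match length 0
  offset=2 (pos 4, char 'f'): match length 0
  offset=3 (pos 3, char 'd'): match length 0
  offset=4 (pos 2, char 'c'): match length 1
  offset=5 (pos 1, char 'c'): match length 2
  offset=6 (pos 0, char 'c'): match length 2
Longest match has length 2, found at offsets 5, 6; take the smallest, offset 5.
next_char = character at position 6 + 2 = 8 -> 'f'

Best match: offset=5, length=2 (matching 'cc' starting at position 1)
LZ77 triple: (5, 2, 'f')


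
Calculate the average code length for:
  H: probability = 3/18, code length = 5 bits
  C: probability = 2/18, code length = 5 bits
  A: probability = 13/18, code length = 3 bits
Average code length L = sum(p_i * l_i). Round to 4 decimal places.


Weighted contributions p_i * l_i:
  H: (3/18) * 5 = 15/18
  C: (2/18) * 5 = 10/18
  A: (13/18) * 3 = 39/18
Sum = (15 + 10 + 39)/18 = 64/18

L = 64/18 = 3.5556 bits/symbol


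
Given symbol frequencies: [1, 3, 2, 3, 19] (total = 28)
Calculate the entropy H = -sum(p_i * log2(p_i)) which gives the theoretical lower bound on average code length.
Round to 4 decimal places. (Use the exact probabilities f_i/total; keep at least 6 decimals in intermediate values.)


Per-symbol terms -p_i * log2(p_i) with p_i = f_i/28:
  p = 1/28 = 0.035714: log2(p) = -4.807355, -p*log2(p) = 0.171691
  p = 3/28 = 0.107143: log2(p) = -3.222392, -p*log2(p) = 0.345256
  p = 2/28 = 0.071429: log2(p) = -3.807355, -p*log2(p) = 0.271954
  p = 3/28 = 0.107143: log2(p) = -3.222392, -p*log2(p) = 0.345256
  p = 19/28 = 0.678571: log2(p) = -0.559427, -p*log2(p) = 0.379611
H = 0.171691 + 0.345256 + 0.271954 + 0.345256 + 0.379611 = 1.513768

H = 1.5138 bits/symbol


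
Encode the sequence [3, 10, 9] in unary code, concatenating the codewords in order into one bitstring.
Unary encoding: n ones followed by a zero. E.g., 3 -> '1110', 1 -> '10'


Encode each number as n ones followed by a terminating 0:
  3 -> 1110 (4 bits)
  10 -> 11111111110 (11 bits)
  9 -> 1111111110 (10 bits)
Total length = 4 + 11 + 10 = 25 bits.

Unary([3, 10, 9]) = 1110111111111101111111110 (25 bits)


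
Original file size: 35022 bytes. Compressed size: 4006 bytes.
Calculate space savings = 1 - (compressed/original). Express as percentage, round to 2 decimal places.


ratio = compressed/original = 4006/35022 = 0.114385
savings = 1 - ratio = 1 - 0.114385 = 0.885615
as a percentage: 0.885615 * 100 = 88.56%

Space savings = 1 - 4006/35022 = 88.56%


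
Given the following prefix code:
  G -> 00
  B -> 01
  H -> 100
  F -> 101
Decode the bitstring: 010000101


Decoding step by step:
Bits 01 -> B
Bits 00 -> G
Bits 00 -> G
Bits 101 -> F


Decoded message: BGGF


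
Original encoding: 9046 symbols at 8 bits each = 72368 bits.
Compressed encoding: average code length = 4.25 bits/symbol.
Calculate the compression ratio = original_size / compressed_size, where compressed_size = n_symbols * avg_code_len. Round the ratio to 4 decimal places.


original_size = n_symbols * orig_bits = 9046 * 8 = 72368 bits
compressed_size = n_symbols * avg_code_len = 9046 * 4.25 = 38445.5 bits
ratio = original_size / compressed_size = 72368 / 38445.5 = 1.8824

Compression ratio = 1.8824


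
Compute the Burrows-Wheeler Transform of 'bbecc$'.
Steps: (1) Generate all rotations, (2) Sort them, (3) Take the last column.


Rotations (sorted):
  0: $bbecc -> last char: c
  1: bbecc$ -> last char: $
  2: becc$b -> last char: b
  3: c$bbec -> last char: c
  4: cc$bbe -> last char: e
  5: ecc$bb -> last char: b


BWT = c$bceb


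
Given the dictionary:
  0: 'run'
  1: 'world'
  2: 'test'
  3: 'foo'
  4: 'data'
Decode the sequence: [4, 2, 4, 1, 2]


Look up each index in the dictionary:
  4 -> 'data'
  2 -> 'test'
  4 -> 'data'
  1 -> 'world'
  2 -> 'test'

Decoded: "data test data world test"


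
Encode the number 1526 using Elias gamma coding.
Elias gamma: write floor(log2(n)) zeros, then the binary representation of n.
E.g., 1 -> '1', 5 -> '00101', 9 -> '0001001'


num_bits = floor(log2(1526)) + 1 = 11
leading_zeros = num_bits - 1 = 10
binary(1526) = 10111110110

Elias gamma(1526) = '0000000000' + '10111110110' = 000000000010111110110 (21 bits)


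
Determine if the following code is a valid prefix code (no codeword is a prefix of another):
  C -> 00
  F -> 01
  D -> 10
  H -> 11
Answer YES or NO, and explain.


Checking each pair (does one codeword prefix another?):
  C='00' vs F='01': no prefix
  C='00' vs D='10': no prefix
  C='00' vs H='11': no prefix
  F='01' vs C='00': no prefix
  F='01' vs D='10': no prefix
  F='01' vs H='11': no prefix
  D='10' vs C='00': no prefix
  D='10' vs F='01': no prefix
  D='10' vs H='11': no prefix
  H='11' vs C='00': no prefix
  H='11' vs F='01': no prefix
  H='11' vs D='10': no prefix
No violation found over all pairs.

YES -- this is a valid prefix code. No codeword is a prefix of any other codeword.


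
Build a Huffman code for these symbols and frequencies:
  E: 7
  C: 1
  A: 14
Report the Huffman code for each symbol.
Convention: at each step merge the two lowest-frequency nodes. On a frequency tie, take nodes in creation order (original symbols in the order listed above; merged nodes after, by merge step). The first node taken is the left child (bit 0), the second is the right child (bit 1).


Huffman tree construction:
Step 1: Merge C(1) + E(7) = 8
Step 2: Merge (C+E)(8) + A(14) = 22
Read each symbol's code off the tree from the root (left child = 0, right child = 1).

Codes:
  E: 01 (length 2)
  C: 00 (length 2)
  A: 1 (length 1)
Average code length: 30/22 = 1.3636 bits/symbol


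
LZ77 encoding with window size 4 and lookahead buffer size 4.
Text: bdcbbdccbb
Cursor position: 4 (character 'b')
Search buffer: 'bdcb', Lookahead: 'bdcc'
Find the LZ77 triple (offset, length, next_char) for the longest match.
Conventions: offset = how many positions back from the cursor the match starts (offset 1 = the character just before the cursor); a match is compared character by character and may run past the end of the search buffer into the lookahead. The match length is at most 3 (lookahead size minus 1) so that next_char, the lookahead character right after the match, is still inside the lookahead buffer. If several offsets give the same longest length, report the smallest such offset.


Try each offset into the search buffer:
  offset=1 (pos 3, char 'b'): match length 1
  offset=2 (pos 2, char 'c'): match length 0
  offset=3 (pos 1, char 'd'): match length 0
  offset=4 (pos 0, char 'b'): match length 3
Longest match has length 3 at offset 4.
next_char = character at position 4 + 3 = 7 -> 'c'

Best match: offset=4, length=3 (matching 'bdc' starting at position 0)
LZ77 triple: (4, 3, 'c')


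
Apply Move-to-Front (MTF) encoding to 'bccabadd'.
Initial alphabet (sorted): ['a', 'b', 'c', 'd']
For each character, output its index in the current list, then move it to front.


MTF encoding:
'b': index 1 in ['a', 'b', 'c', 'd'] -> ['b', 'a', 'c', 'd']
'c': index 2 in ['b', 'a', 'c', 'd'] -> ['c', 'b', 'a', 'd']
'c': index 0 in ['c', 'b', 'a', 'd'] -> ['c', 'b', 'a', 'd']
'a': index 2 in ['c', 'b', 'a', 'd'] -> ['a', 'c', 'b', 'd']
'b': index 2 in ['a', 'c', 'b', 'd'] -> ['b', 'a', 'c', 'd']
'a': index 1 in ['b', 'a', 'c', 'd'] -> ['a', 'b', 'c', 'd']
'd': index 3 in ['a', 'b', 'c', 'd'] -> ['d', 'a', 'b', 'c']
'd': index 0 in ['d', 'a', 'b', 'c'] -> ['d', 'a', 'b', 'c']


Output: [1, 2, 0, 2, 2, 1, 3, 0]


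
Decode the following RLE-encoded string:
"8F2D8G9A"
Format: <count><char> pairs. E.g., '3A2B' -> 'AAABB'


Expanding each <count><char> pair:
  8F -> 'FFFFFFFF'
  2D -> 'DD'
  8G -> 'GGGGGGGG'
  9A -> 'AAAAAAAAA'

Decoded = FFFFFFFFDDGGGGGGGGAAAAAAAAA


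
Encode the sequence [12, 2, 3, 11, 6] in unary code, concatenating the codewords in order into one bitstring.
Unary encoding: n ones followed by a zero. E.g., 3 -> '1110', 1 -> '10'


Encode each number as n ones followed by a terminating 0:
  12 -> 1111111111110 (13 bits)
  2 -> 110 (3 bits)
  3 -> 1110 (4 bits)
  11 -> 111111111110 (12 bits)
  6 -> 1111110 (7 bits)
Total length = 13 + 3 + 4 + 12 + 7 = 39 bits.

Unary([12, 2, 3, 11, 6]) = 111111111111011011101111111111101111110 (39 bits)


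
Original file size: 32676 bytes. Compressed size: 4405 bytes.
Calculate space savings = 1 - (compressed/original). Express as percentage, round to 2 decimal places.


ratio = compressed/original = 4405/32676 = 0.134808
savings = 1 - ratio = 1 - 0.134808 = 0.865192
as a percentage: 0.865192 * 100 = 86.52%

Space savings = 1 - 4405/32676 = 86.52%


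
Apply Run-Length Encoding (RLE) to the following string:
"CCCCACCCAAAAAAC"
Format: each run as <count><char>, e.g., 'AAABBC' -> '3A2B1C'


Scanning runs left to right:
  i=0: run of 'C' x 4 -> '4C'
  i=4: run of 'A' x 1 -> '1A'
  i=5: run of 'C' x 3 -> '3C'
  i=8: run of 'A' x 6 -> '6A'
  i=14: run of 'C' x 1 -> '1C'

RLE = 4C1A3C6A1C


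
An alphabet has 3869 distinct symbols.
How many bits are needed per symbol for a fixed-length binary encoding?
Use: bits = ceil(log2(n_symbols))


log2(3869) = 11.9177
Bracket: 2^11 = 2048 < 3869 <= 2^12 = 4096
So ceil(log2(3869)) = 12

bits = ceil(log2(3869)) = ceil(11.9177) = 12 bits


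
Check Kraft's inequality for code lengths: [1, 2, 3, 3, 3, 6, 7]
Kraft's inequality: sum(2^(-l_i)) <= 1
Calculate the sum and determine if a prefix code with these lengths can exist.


Sum = 2^(-1) + 2^(-2) + 2^(-3) + 2^(-3) + 2^(-3) + 2^(-6) + 2^(-7)
    = 0.5 + 0.25 + 0.125 + 0.125 + 0.125 + 0.015625 + 0.0078125
    = 147/128 = 1.1484375
Since 1.1484375 > 1, Kraft's inequality is NOT satisfied.
A prefix code with these lengths CANNOT exist.

Kraft sum = 1.1484375. Not satisfied.


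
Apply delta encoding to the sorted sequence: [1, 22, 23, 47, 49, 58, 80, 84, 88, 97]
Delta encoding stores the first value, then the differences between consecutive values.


First value: 1
Deltas:
  22 - 1 = 21
  23 - 22 = 1
  47 - 23 = 24
  49 - 47 = 2
  58 - 49 = 9
  80 - 58 = 22
  84 - 80 = 4
  88 - 84 = 4
  97 - 88 = 9


Delta encoded: [1, 21, 1, 24, 2, 9, 22, 4, 4, 9]


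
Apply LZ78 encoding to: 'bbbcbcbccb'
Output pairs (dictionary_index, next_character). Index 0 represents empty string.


LZ78 encoding steps:
Dictionary: {0: ''}
Step 1: w='' (idx 0), next='b' -> output (0, 'b'), add 'b' as idx 1
Step 2: w='b' (idx 1), next='b' -> output (1, 'b'), add 'bb' as idx 2
Step 3: w='' (idx 0), next='c' -> output (0, 'c'), add 'c' as idx 3
Step 4: w='b' (idx 1), next='c' -> output (1, 'c'), add 'bc' as idx 4
Step 5: w='bc' (idx 4), next='c' -> output (4, 'c'), add 'bcc' as idx 5
Step 6: w='b' (idx 1), end of input -> output (1, '')


Encoded: [(0, 'b'), (1, 'b'), (0, 'c'), (1, 'c'), (4, 'c'), (1, '')]


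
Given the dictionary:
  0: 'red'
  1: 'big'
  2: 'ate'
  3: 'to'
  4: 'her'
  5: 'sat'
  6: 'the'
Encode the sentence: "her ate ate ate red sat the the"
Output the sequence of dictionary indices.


Look up each word in the dictionary:
  'her' -> 4
  'ate' -> 2
  'ate' -> 2
  'ate' -> 2
  'red' -> 0
  'sat' -> 5
  'the' -> 6
  'the' -> 6

Encoded: [4, 2, 2, 2, 0, 5, 6, 6]


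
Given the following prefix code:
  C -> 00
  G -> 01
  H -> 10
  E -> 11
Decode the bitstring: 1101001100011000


Decoding step by step:
Bits 11 -> E
Bits 01 -> G
Bits 00 -> C
Bits 11 -> E
Bits 00 -> C
Bits 01 -> G
Bits 10 -> H
Bits 00 -> C


Decoded message: EGCECGHC


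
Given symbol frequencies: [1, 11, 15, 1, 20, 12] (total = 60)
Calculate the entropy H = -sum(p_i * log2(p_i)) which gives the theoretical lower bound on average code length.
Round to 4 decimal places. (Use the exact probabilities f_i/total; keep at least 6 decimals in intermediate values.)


Per-symbol terms -p_i * log2(p_i) with p_i = f_i/60:
  p = 1/60 = 0.016667: log2(p) = -5.906891, -p*log2(p) = 0.098448
  p = 11/60 = 0.183333: log2(p) = -2.447459, -p*log2(p) = 0.448701
  p = 15/60 = 0.250000: log2(p) = -2.000000, -p*log2(p) = 0.500000
  p = 1/60 = 0.016667: log2(p) = -5.906891, -p*log2(p) = 0.098448
  p = 20/60 = 0.333333: log2(p) = -1.584963, -p*log2(p) = 0.528321
  p = 12/60 = 0.200000: log2(p) = -2.321928, -p*log2(p) = 0.464386
H = 0.098448 + 0.448701 + 0.500000 + 0.098448 + 0.528321 + 0.464386 = 2.138304

H = 2.1383 bits/symbol


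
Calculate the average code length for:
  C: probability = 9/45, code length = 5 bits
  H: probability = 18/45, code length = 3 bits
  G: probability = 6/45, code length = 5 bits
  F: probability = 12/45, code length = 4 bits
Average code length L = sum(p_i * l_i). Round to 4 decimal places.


Weighted contributions p_i * l_i:
  C: (9/45) * 5 = 45/45
  H: (18/45) * 3 = 54/45
  G: (6/45) * 5 = 30/45
  F: (12/45) * 4 = 48/45
Sum = (45 + 54 + 30 + 48)/45 = 177/45

L = 177/45 = 3.9333 bits/symbol


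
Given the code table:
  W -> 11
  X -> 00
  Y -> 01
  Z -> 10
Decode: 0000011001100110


Decoding:
00 -> X
00 -> X
01 -> Y
10 -> Z
01 -> Y
10 -> Z
01 -> Y
10 -> Z


Result: XXYZYZYZ


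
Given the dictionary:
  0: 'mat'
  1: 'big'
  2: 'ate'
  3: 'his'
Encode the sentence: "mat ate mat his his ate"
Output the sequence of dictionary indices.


Look up each word in the dictionary:
  'mat' -> 0
  'ate' -> 2
  'mat' -> 0
  'his' -> 3
  'his' -> 3
  'ate' -> 2

Encoded: [0, 2, 0, 3, 3, 2]
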